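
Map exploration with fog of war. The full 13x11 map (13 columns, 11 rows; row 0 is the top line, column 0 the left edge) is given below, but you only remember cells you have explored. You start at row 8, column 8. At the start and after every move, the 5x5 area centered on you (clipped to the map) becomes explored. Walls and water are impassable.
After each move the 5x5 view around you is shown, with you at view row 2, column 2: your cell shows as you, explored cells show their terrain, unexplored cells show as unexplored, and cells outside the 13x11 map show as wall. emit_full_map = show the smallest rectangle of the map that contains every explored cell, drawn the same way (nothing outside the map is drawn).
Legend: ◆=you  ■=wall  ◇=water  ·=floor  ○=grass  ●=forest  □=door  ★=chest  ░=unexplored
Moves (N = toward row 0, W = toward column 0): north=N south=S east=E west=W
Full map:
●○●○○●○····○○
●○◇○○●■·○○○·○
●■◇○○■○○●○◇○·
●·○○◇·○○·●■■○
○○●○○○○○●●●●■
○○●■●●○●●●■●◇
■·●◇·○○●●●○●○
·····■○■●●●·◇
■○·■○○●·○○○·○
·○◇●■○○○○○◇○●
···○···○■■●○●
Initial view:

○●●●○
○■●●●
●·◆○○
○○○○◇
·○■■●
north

○●●●■
○●●●○
○■◆●●
●·○○○
○○○○◇

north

○○●●●
○●●●■
○●◆●○
○■●●●
●·○○○

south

○●●●■
○●●●○
○■◆●●
●·○○○
○○○○◇

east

●●●■●
●●●○●
■●◆●·
·○○○·
○○○◇○

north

○●●●●
●●●■●
●●◆○●
■●●●·
·○○○·

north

○·●■■
○●●●●
●●◆■●
●●●○●
■●●●·

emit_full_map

░○·●■■
○○●●●●
○●●◆■●
○●●●○●
○■●●●·
●·○○○·
○○○○◇○
·○■■●░

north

○●○◇○
○·●■■
○●◆●●
●●●■●
●●●○●

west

○○●○◇
○○·●■
○○◆●●
○●●●■
○●●●○

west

■○○●○
·○○·●
○○◆●●
●○●●●
○○●●●

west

○■○○●
◇·○○·
○○◆○●
●●○●●
·○○●●

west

○○■○○
○◇·○○
○○◆○○
■●●○●
◇·○○●

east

○■○○●
◇·○○·
○○◆○●
●●○●●
·○○●●

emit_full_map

○○■○○●○◇○
○◇·○○·●■■
○○○◆○●●●●
■●●○●●●■●
◇·○○●●●○●
░░░○■●●●·
░░░●·○○○·
░░░○○○○◇○
░░░·○■■●░

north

○●■·○
○■○○●
◇·◆○·
○○○○●
●●○●●

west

○○●■·
○○■○○
○◇◆○○
○○○○○
■●●○●

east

○●■·○
○■○○●
◇·◆○·
○○○○●
●●○●●

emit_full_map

○○●■·○░░░
○○■○○●○◇○
○◇·◆○·●■■
○○○○○●●●●
■●●○●●●■●
◇·○○●●●○●
░░░○■●●●·
░░░●·○○○·
░░░○○○○◇○
░░░·○■■●░


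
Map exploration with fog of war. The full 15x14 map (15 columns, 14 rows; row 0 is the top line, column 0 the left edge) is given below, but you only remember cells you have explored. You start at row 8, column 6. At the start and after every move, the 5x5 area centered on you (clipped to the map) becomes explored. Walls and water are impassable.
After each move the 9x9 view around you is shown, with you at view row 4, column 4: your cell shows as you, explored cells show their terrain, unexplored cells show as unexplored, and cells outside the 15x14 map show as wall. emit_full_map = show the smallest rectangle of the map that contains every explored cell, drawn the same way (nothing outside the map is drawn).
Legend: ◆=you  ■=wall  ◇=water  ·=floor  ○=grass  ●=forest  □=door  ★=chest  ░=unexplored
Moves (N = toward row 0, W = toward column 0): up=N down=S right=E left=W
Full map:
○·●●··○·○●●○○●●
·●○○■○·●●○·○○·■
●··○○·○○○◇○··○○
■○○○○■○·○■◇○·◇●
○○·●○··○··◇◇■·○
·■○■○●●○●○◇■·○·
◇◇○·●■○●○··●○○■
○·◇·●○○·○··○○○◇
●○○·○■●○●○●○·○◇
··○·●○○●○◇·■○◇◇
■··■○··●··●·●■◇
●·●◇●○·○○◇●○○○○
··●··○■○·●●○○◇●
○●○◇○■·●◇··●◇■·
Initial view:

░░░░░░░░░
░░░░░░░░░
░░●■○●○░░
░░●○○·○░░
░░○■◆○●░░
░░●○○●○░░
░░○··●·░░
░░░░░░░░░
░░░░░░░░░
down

░░░░░░░░░
░░●■○●○░░
░░●○○·○░░
░░○■●○●░░
░░●○◆●○░░
░░○··●·░░
░░●○·○○░░
░░░░░░░░░
░░░░░░░░░

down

░░●■○●○░░
░░●○○·○░░
░░○■●○●░░
░░●○○●○░░
░░○·◆●·░░
░░●○·○○░░
░░·○■○·░░
░░░░░░░░░
■■■■■■■■■

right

░●■○●○░░░
░●○○·○░░░
░○■●○●○░░
░●○○●○◇░░
░○··◆··░░
░●○·○○◇░░
░·○■○·●░░
░░░░░░░░░
■■■■■■■■■

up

░░░░░░░░░
░●■○●○░░░
░●○○·○·░░
░○■●○●○░░
░●○○◆○◇░░
░○··●··░░
░●○·○○◇░░
░·○■○·●░░
░░░░░░░░░

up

░░░░░░░░░
░░░░░░░░░
░●■○●○·░░
░●○○·○·░░
░○■●◆●○░░
░●○○●○◇░░
░○··●··░░
░●○·○○◇░░
░·○■○·●░░

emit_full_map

●■○●○·
●○○·○·
○■●◆●○
●○○●○◇
○··●··
●○·○○◇
·○■○·●

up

░░░░░░░░░
░░░░░░░░░
░░●●○●○░░
░●■○●○·░░
░●○○◆○·░░
░○■●○●○░░
░●○○●○◇░░
░○··●··░░
░●○·○○◇░░

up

░░░░░░░░░
░░░░░░░░░
░░··○··░░
░░●●○●○░░
░●■○◆○·░░
░●○○·○·░░
░○■●○●○░░
░●○○●○◇░░
░○··●··░░

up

░░░░░░░░░
░░░░░░░░░
░░■○·○■░░
░░··○··░░
░░●●◆●○░░
░●■○●○·░░
░●○○·○·░░
░○■●○●○░░
░●○○●○◇░░

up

░░░░░░░░░
░░░░░░░░░
░░·○○○◇░░
░░■○·○■░░
░░··◆··░░
░░●●○●○░░
░●■○●○·░░
░●○○·○·░░
░○■●○●○░░

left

░░░░░░░░░
░░░░░░░░░
░░○·○○○◇░
░░○■○·○■░
░░○·◆○··░
░░○●●○●○░
░░●■○●○·░
░░●○○·○·░
░░○■●○●○░

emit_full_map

○·○○○◇
○■○·○■
○·◆○··
○●●○●○
●■○●○·
●○○·○·
○■●○●○
●○○●○◇
○··●··
●○·○○◇
·○■○·●


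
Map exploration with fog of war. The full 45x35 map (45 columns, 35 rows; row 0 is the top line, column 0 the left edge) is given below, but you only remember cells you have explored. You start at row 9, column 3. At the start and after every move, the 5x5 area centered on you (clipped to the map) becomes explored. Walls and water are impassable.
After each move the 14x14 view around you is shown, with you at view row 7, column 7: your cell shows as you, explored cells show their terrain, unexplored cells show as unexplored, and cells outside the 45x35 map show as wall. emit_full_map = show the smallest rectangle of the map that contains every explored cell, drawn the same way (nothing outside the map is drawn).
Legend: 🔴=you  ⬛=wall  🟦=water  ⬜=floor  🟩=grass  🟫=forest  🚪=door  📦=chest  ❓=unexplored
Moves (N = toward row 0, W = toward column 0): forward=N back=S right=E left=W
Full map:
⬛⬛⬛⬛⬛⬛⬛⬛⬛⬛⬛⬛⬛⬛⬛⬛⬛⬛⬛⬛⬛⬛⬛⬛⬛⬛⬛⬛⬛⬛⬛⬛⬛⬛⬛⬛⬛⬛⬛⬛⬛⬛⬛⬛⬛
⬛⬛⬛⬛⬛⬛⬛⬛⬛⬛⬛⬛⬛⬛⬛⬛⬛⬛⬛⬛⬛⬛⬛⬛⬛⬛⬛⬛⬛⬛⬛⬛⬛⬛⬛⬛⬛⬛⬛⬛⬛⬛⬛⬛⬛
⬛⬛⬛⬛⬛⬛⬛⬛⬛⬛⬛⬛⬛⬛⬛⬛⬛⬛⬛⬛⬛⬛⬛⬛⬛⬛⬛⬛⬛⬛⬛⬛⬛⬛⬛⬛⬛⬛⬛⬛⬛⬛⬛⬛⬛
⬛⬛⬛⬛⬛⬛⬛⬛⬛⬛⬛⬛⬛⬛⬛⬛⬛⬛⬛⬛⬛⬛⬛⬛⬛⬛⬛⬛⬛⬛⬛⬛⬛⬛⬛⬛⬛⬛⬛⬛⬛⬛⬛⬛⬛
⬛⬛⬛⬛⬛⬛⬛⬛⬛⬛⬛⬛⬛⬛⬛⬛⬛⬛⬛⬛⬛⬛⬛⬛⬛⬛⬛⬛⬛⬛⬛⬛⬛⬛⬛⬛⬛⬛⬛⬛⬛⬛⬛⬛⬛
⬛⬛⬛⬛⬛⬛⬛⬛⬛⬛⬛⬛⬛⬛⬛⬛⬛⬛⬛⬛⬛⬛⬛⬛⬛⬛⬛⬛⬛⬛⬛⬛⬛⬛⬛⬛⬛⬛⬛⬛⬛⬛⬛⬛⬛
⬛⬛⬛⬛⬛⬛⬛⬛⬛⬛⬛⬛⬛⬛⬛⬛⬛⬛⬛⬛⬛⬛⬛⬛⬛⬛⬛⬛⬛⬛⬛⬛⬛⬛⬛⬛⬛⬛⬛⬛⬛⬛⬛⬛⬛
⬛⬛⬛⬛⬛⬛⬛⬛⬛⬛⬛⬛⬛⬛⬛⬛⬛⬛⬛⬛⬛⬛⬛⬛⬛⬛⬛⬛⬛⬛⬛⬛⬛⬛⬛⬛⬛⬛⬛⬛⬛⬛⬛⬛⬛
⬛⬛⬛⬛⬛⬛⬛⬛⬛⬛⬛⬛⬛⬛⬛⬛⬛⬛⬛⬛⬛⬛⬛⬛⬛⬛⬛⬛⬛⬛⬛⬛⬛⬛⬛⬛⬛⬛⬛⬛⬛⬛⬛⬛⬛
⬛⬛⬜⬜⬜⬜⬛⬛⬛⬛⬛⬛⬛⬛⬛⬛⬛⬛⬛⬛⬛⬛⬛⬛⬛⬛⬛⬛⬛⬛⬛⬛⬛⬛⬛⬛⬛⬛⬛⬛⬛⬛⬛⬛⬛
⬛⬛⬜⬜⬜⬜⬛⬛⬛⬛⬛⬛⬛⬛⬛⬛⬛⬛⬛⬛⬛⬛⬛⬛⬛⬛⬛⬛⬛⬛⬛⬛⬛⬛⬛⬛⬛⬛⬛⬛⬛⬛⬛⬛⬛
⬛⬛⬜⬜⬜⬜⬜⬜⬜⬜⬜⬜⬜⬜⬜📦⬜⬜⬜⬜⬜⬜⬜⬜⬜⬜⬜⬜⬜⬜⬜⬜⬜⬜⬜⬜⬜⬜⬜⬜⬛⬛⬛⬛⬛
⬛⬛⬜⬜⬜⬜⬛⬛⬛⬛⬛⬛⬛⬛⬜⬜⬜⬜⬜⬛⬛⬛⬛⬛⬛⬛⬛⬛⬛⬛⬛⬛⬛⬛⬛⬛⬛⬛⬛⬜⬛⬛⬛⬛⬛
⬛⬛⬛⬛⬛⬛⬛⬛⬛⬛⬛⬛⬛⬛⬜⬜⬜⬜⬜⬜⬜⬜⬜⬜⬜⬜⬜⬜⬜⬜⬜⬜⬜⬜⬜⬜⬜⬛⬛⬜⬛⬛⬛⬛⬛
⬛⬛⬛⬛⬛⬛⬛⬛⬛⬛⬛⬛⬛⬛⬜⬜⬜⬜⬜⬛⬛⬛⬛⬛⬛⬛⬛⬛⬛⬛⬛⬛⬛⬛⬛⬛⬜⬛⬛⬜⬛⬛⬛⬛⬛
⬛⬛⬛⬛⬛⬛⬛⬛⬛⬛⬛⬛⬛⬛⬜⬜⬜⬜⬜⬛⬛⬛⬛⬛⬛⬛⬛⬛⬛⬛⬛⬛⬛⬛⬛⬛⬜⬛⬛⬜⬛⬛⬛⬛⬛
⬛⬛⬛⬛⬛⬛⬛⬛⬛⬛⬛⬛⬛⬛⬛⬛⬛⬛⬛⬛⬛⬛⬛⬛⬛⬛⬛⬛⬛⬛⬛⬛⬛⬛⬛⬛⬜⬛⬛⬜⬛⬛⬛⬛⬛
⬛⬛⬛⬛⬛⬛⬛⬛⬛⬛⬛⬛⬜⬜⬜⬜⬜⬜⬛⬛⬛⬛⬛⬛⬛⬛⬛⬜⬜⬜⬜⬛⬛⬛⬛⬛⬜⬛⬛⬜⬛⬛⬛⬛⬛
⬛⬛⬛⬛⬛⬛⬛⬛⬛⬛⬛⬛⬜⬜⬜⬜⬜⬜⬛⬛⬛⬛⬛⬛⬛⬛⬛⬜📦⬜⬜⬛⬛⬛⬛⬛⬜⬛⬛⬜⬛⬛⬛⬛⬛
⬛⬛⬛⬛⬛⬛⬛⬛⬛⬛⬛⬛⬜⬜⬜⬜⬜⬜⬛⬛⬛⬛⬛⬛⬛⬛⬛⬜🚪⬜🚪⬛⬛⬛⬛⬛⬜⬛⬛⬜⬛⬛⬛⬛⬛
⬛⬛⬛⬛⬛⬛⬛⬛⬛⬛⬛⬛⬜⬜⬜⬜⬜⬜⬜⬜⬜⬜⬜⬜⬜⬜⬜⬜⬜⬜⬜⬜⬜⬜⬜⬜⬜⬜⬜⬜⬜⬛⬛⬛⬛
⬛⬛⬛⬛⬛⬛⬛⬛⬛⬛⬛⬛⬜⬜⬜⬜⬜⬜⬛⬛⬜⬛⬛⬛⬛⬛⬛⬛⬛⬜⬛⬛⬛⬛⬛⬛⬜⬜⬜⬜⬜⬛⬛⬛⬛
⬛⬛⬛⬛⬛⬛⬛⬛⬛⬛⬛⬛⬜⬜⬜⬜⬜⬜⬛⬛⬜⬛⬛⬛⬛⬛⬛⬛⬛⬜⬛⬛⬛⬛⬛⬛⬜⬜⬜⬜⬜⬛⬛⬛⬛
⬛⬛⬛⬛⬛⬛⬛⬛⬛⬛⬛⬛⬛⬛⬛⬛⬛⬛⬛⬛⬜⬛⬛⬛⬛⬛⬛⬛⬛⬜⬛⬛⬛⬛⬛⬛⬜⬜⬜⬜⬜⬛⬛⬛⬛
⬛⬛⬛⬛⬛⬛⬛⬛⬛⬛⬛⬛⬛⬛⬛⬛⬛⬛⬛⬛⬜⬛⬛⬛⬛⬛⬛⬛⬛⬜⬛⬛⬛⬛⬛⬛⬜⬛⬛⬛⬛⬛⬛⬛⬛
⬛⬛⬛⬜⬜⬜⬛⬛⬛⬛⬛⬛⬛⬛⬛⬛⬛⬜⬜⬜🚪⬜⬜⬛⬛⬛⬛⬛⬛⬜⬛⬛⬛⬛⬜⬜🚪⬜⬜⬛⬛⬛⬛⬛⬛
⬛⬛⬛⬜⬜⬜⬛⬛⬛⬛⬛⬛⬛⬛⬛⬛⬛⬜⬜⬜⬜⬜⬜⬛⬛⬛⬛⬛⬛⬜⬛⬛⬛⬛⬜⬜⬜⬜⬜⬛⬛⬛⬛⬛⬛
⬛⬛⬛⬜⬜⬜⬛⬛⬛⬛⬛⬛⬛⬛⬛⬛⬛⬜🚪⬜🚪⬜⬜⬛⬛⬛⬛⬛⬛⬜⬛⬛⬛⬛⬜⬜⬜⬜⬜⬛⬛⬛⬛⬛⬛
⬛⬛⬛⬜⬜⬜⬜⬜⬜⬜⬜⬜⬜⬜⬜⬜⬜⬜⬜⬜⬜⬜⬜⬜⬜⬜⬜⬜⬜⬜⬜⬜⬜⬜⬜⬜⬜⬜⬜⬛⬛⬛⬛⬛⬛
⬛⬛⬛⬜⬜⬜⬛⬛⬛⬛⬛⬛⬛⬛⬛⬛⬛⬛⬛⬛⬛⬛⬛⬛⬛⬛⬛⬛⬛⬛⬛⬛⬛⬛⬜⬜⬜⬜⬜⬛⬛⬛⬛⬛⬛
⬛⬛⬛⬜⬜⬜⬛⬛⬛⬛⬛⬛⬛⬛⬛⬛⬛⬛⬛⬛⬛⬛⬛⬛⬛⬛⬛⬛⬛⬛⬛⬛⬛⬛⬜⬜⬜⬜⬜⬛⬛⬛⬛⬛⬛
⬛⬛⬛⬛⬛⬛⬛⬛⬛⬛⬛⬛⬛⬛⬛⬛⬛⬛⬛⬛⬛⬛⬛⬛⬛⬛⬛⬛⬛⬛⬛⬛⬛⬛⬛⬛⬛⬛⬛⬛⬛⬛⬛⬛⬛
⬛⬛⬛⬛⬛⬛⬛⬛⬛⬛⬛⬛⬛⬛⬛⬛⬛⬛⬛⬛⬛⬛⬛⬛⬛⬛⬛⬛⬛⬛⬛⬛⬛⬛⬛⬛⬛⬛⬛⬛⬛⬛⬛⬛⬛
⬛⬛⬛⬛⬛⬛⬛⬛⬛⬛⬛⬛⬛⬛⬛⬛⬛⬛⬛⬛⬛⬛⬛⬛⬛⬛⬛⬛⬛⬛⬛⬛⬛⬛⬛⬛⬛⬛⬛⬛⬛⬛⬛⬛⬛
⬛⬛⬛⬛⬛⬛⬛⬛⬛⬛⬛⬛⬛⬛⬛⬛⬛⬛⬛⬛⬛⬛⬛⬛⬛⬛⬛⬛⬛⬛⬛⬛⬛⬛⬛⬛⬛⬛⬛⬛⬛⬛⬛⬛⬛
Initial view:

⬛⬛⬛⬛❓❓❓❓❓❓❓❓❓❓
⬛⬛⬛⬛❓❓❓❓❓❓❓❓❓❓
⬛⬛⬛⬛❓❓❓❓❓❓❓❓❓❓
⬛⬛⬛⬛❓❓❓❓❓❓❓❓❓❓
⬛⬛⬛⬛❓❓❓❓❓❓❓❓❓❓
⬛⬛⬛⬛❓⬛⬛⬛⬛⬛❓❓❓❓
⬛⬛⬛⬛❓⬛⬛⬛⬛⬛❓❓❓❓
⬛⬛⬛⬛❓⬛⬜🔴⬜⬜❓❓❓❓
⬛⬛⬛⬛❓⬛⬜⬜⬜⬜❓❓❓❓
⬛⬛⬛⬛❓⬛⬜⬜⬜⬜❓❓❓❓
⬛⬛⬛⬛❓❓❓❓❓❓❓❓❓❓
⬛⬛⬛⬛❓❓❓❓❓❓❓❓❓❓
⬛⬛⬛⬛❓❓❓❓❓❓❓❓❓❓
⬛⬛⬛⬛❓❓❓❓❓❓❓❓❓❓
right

⬛⬛⬛❓❓❓❓❓❓❓❓❓❓❓
⬛⬛⬛❓❓❓❓❓❓❓❓❓❓❓
⬛⬛⬛❓❓❓❓❓❓❓❓❓❓❓
⬛⬛⬛❓❓❓❓❓❓❓❓❓❓❓
⬛⬛⬛❓❓❓❓❓❓❓❓❓❓❓
⬛⬛⬛❓⬛⬛⬛⬛⬛⬛❓❓❓❓
⬛⬛⬛❓⬛⬛⬛⬛⬛⬛❓❓❓❓
⬛⬛⬛❓⬛⬜⬜🔴⬜⬛❓❓❓❓
⬛⬛⬛❓⬛⬜⬜⬜⬜⬛❓❓❓❓
⬛⬛⬛❓⬛⬜⬜⬜⬜⬜❓❓❓❓
⬛⬛⬛❓❓❓❓❓❓❓❓❓❓❓
⬛⬛⬛❓❓❓❓❓❓❓❓❓❓❓
⬛⬛⬛❓❓❓❓❓❓❓❓❓❓❓
⬛⬛⬛❓❓❓❓❓❓❓❓❓❓❓

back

⬛⬛⬛❓❓❓❓❓❓❓❓❓❓❓
⬛⬛⬛❓❓❓❓❓❓❓❓❓❓❓
⬛⬛⬛❓❓❓❓❓❓❓❓❓❓❓
⬛⬛⬛❓❓❓❓❓❓❓❓❓❓❓
⬛⬛⬛❓⬛⬛⬛⬛⬛⬛❓❓❓❓
⬛⬛⬛❓⬛⬛⬛⬛⬛⬛❓❓❓❓
⬛⬛⬛❓⬛⬜⬜⬜⬜⬛❓❓❓❓
⬛⬛⬛❓⬛⬜⬜🔴⬜⬛❓❓❓❓
⬛⬛⬛❓⬛⬜⬜⬜⬜⬜❓❓❓❓
⬛⬛⬛❓❓⬜⬜⬜⬜⬛❓❓❓❓
⬛⬛⬛❓❓❓❓❓❓❓❓❓❓❓
⬛⬛⬛❓❓❓❓❓❓❓❓❓❓❓
⬛⬛⬛❓❓❓❓❓❓❓❓❓❓❓
⬛⬛⬛❓❓❓❓❓❓❓❓❓❓❓

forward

⬛⬛⬛❓❓❓❓❓❓❓❓❓❓❓
⬛⬛⬛❓❓❓❓❓❓❓❓❓❓❓
⬛⬛⬛❓❓❓❓❓❓❓❓❓❓❓
⬛⬛⬛❓❓❓❓❓❓❓❓❓❓❓
⬛⬛⬛❓❓❓❓❓❓❓❓❓❓❓
⬛⬛⬛❓⬛⬛⬛⬛⬛⬛❓❓❓❓
⬛⬛⬛❓⬛⬛⬛⬛⬛⬛❓❓❓❓
⬛⬛⬛❓⬛⬜⬜🔴⬜⬛❓❓❓❓
⬛⬛⬛❓⬛⬜⬜⬜⬜⬛❓❓❓❓
⬛⬛⬛❓⬛⬜⬜⬜⬜⬜❓❓❓❓
⬛⬛⬛❓❓⬜⬜⬜⬜⬛❓❓❓❓
⬛⬛⬛❓❓❓❓❓❓❓❓❓❓❓
⬛⬛⬛❓❓❓❓❓❓❓❓❓❓❓
⬛⬛⬛❓❓❓❓❓❓❓❓❓❓❓

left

⬛⬛⬛⬛❓❓❓❓❓❓❓❓❓❓
⬛⬛⬛⬛❓❓❓❓❓❓❓❓❓❓
⬛⬛⬛⬛❓❓❓❓❓❓❓❓❓❓
⬛⬛⬛⬛❓❓❓❓❓❓❓❓❓❓
⬛⬛⬛⬛❓❓❓❓❓❓❓❓❓❓
⬛⬛⬛⬛❓⬛⬛⬛⬛⬛⬛❓❓❓
⬛⬛⬛⬛❓⬛⬛⬛⬛⬛⬛❓❓❓
⬛⬛⬛⬛❓⬛⬜🔴⬜⬜⬛❓❓❓
⬛⬛⬛⬛❓⬛⬜⬜⬜⬜⬛❓❓❓
⬛⬛⬛⬛❓⬛⬜⬜⬜⬜⬜❓❓❓
⬛⬛⬛⬛❓❓⬜⬜⬜⬜⬛❓❓❓
⬛⬛⬛⬛❓❓❓❓❓❓❓❓❓❓
⬛⬛⬛⬛❓❓❓❓❓❓❓❓❓❓
⬛⬛⬛⬛❓❓❓❓❓❓❓❓❓❓

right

⬛⬛⬛❓❓❓❓❓❓❓❓❓❓❓
⬛⬛⬛❓❓❓❓❓❓❓❓❓❓❓
⬛⬛⬛❓❓❓❓❓❓❓❓❓❓❓
⬛⬛⬛❓❓❓❓❓❓❓❓❓❓❓
⬛⬛⬛❓❓❓❓❓❓❓❓❓❓❓
⬛⬛⬛❓⬛⬛⬛⬛⬛⬛❓❓❓❓
⬛⬛⬛❓⬛⬛⬛⬛⬛⬛❓❓❓❓
⬛⬛⬛❓⬛⬜⬜🔴⬜⬛❓❓❓❓
⬛⬛⬛❓⬛⬜⬜⬜⬜⬛❓❓❓❓
⬛⬛⬛❓⬛⬜⬜⬜⬜⬜❓❓❓❓
⬛⬛⬛❓❓⬜⬜⬜⬜⬛❓❓❓❓
⬛⬛⬛❓❓❓❓❓❓❓❓❓❓❓
⬛⬛⬛❓❓❓❓❓❓❓❓❓❓❓
⬛⬛⬛❓❓❓❓❓❓❓❓❓❓❓

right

⬛⬛❓❓❓❓❓❓❓❓❓❓❓❓
⬛⬛❓❓❓❓❓❓❓❓❓❓❓❓
⬛⬛❓❓❓❓❓❓❓❓❓❓❓❓
⬛⬛❓❓❓❓❓❓❓❓❓❓❓❓
⬛⬛❓❓❓❓❓❓❓❓❓❓❓❓
⬛⬛❓⬛⬛⬛⬛⬛⬛⬛❓❓❓❓
⬛⬛❓⬛⬛⬛⬛⬛⬛⬛❓❓❓❓
⬛⬛❓⬛⬜⬜⬜🔴⬛⬛❓❓❓❓
⬛⬛❓⬛⬜⬜⬜⬜⬛⬛❓❓❓❓
⬛⬛❓⬛⬜⬜⬜⬜⬜⬜❓❓❓❓
⬛⬛❓❓⬜⬜⬜⬜⬛❓❓❓❓❓
⬛⬛❓❓❓❓❓❓❓❓❓❓❓❓
⬛⬛❓❓❓❓❓❓❓❓❓❓❓❓
⬛⬛❓❓❓❓❓❓❓❓❓❓❓❓

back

⬛⬛❓❓❓❓❓❓❓❓❓❓❓❓
⬛⬛❓❓❓❓❓❓❓❓❓❓❓❓
⬛⬛❓❓❓❓❓❓❓❓❓❓❓❓
⬛⬛❓❓❓❓❓❓❓❓❓❓❓❓
⬛⬛❓⬛⬛⬛⬛⬛⬛⬛❓❓❓❓
⬛⬛❓⬛⬛⬛⬛⬛⬛⬛❓❓❓❓
⬛⬛❓⬛⬜⬜⬜⬜⬛⬛❓❓❓❓
⬛⬛❓⬛⬜⬜⬜🔴⬛⬛❓❓❓❓
⬛⬛❓⬛⬜⬜⬜⬜⬜⬜❓❓❓❓
⬛⬛❓❓⬜⬜⬜⬜⬛⬛❓❓❓❓
⬛⬛❓❓❓❓❓❓❓❓❓❓❓❓
⬛⬛❓❓❓❓❓❓❓❓❓❓❓❓
⬛⬛❓❓❓❓❓❓❓❓❓❓❓❓
⬛⬛❓❓❓❓❓❓❓❓❓❓❓❓

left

⬛⬛⬛❓❓❓❓❓❓❓❓❓❓❓
⬛⬛⬛❓❓❓❓❓❓❓❓❓❓❓
⬛⬛⬛❓❓❓❓❓❓❓❓❓❓❓
⬛⬛⬛❓❓❓❓❓❓❓❓❓❓❓
⬛⬛⬛❓⬛⬛⬛⬛⬛⬛⬛❓❓❓
⬛⬛⬛❓⬛⬛⬛⬛⬛⬛⬛❓❓❓
⬛⬛⬛❓⬛⬜⬜⬜⬜⬛⬛❓❓❓
⬛⬛⬛❓⬛⬜⬜🔴⬜⬛⬛❓❓❓
⬛⬛⬛❓⬛⬜⬜⬜⬜⬜⬜❓❓❓
⬛⬛⬛❓❓⬜⬜⬜⬜⬛⬛❓❓❓
⬛⬛⬛❓❓❓❓❓❓❓❓❓❓❓
⬛⬛⬛❓❓❓❓❓❓❓❓❓❓❓
⬛⬛⬛❓❓❓❓❓❓❓❓❓❓❓
⬛⬛⬛❓❓❓❓❓❓❓❓❓❓❓

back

⬛⬛⬛❓❓❓❓❓❓❓❓❓❓❓
⬛⬛⬛❓❓❓❓❓❓❓❓❓❓❓
⬛⬛⬛❓❓❓❓❓❓❓❓❓❓❓
⬛⬛⬛❓⬛⬛⬛⬛⬛⬛⬛❓❓❓
⬛⬛⬛❓⬛⬛⬛⬛⬛⬛⬛❓❓❓
⬛⬛⬛❓⬛⬜⬜⬜⬜⬛⬛❓❓❓
⬛⬛⬛❓⬛⬜⬜⬜⬜⬛⬛❓❓❓
⬛⬛⬛❓⬛⬜⬜🔴⬜⬜⬜❓❓❓
⬛⬛⬛❓❓⬜⬜⬜⬜⬛⬛❓❓❓
⬛⬛⬛❓❓⬛⬛⬛⬛⬛❓❓❓❓
⬛⬛⬛❓❓❓❓❓❓❓❓❓❓❓
⬛⬛⬛❓❓❓❓❓❓❓❓❓❓❓
⬛⬛⬛❓❓❓❓❓❓❓❓❓❓❓
⬛⬛⬛❓❓❓❓❓❓❓❓❓❓❓

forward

⬛⬛⬛❓❓❓❓❓❓❓❓❓❓❓
⬛⬛⬛❓❓❓❓❓❓❓❓❓❓❓
⬛⬛⬛❓❓❓❓❓❓❓❓❓❓❓
⬛⬛⬛❓❓❓❓❓❓❓❓❓❓❓
⬛⬛⬛❓⬛⬛⬛⬛⬛⬛⬛❓❓❓
⬛⬛⬛❓⬛⬛⬛⬛⬛⬛⬛❓❓❓
⬛⬛⬛❓⬛⬜⬜⬜⬜⬛⬛❓❓❓
⬛⬛⬛❓⬛⬜⬜🔴⬜⬛⬛❓❓❓
⬛⬛⬛❓⬛⬜⬜⬜⬜⬜⬜❓❓❓
⬛⬛⬛❓❓⬜⬜⬜⬜⬛⬛❓❓❓
⬛⬛⬛❓❓⬛⬛⬛⬛⬛❓❓❓❓
⬛⬛⬛❓❓❓❓❓❓❓❓❓❓❓
⬛⬛⬛❓❓❓❓❓❓❓❓❓❓❓
⬛⬛⬛❓❓❓❓❓❓❓❓❓❓❓

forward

⬛⬛⬛❓❓❓❓❓❓❓❓❓❓❓
⬛⬛⬛❓❓❓❓❓❓❓❓❓❓❓
⬛⬛⬛❓❓❓❓❓❓❓❓❓❓❓
⬛⬛⬛❓❓❓❓❓❓❓❓❓❓❓
⬛⬛⬛❓❓❓❓❓❓❓❓❓❓❓
⬛⬛⬛❓⬛⬛⬛⬛⬛⬛⬛❓❓❓
⬛⬛⬛❓⬛⬛⬛⬛⬛⬛⬛❓❓❓
⬛⬛⬛❓⬛⬜⬜🔴⬜⬛⬛❓❓❓
⬛⬛⬛❓⬛⬜⬜⬜⬜⬛⬛❓❓❓
⬛⬛⬛❓⬛⬜⬜⬜⬜⬜⬜❓❓❓
⬛⬛⬛❓❓⬜⬜⬜⬜⬛⬛❓❓❓
⬛⬛⬛❓❓⬛⬛⬛⬛⬛❓❓❓❓
⬛⬛⬛❓❓❓❓❓❓❓❓❓❓❓
⬛⬛⬛❓❓❓❓❓❓❓❓❓❓❓

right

⬛⬛❓❓❓❓❓❓❓❓❓❓❓❓
⬛⬛❓❓❓❓❓❓❓❓❓❓❓❓
⬛⬛❓❓❓❓❓❓❓❓❓❓❓❓
⬛⬛❓❓❓❓❓❓❓❓❓❓❓❓
⬛⬛❓❓❓❓❓❓❓❓❓❓❓❓
⬛⬛❓⬛⬛⬛⬛⬛⬛⬛❓❓❓❓
⬛⬛❓⬛⬛⬛⬛⬛⬛⬛❓❓❓❓
⬛⬛❓⬛⬜⬜⬜🔴⬛⬛❓❓❓❓
⬛⬛❓⬛⬜⬜⬜⬜⬛⬛❓❓❓❓
⬛⬛❓⬛⬜⬜⬜⬜⬜⬜❓❓❓❓
⬛⬛❓❓⬜⬜⬜⬜⬛⬛❓❓❓❓
⬛⬛❓❓⬛⬛⬛⬛⬛❓❓❓❓❓
⬛⬛❓❓❓❓❓❓❓❓❓❓❓❓
⬛⬛❓❓❓❓❓❓❓❓❓❓❓❓

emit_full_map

⬛⬛⬛⬛⬛⬛⬛
⬛⬛⬛⬛⬛⬛⬛
⬛⬜⬜⬜🔴⬛⬛
⬛⬜⬜⬜⬜⬛⬛
⬛⬜⬜⬜⬜⬜⬜
❓⬜⬜⬜⬜⬛⬛
❓⬛⬛⬛⬛⬛❓

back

⬛⬛❓❓❓❓❓❓❓❓❓❓❓❓
⬛⬛❓❓❓❓❓❓❓❓❓❓❓❓
⬛⬛❓❓❓❓❓❓❓❓❓❓❓❓
⬛⬛❓❓❓❓❓❓❓❓❓❓❓❓
⬛⬛❓⬛⬛⬛⬛⬛⬛⬛❓❓❓❓
⬛⬛❓⬛⬛⬛⬛⬛⬛⬛❓❓❓❓
⬛⬛❓⬛⬜⬜⬜⬜⬛⬛❓❓❓❓
⬛⬛❓⬛⬜⬜⬜🔴⬛⬛❓❓❓❓
⬛⬛❓⬛⬜⬜⬜⬜⬜⬜❓❓❓❓
⬛⬛❓❓⬜⬜⬜⬜⬛⬛❓❓❓❓
⬛⬛❓❓⬛⬛⬛⬛⬛❓❓❓❓❓
⬛⬛❓❓❓❓❓❓❓❓❓❓❓❓
⬛⬛❓❓❓❓❓❓❓❓❓❓❓❓
⬛⬛❓❓❓❓❓❓❓❓❓❓❓❓

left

⬛⬛⬛❓❓❓❓❓❓❓❓❓❓❓
⬛⬛⬛❓❓❓❓❓❓❓❓❓❓❓
⬛⬛⬛❓❓❓❓❓❓❓❓❓❓❓
⬛⬛⬛❓❓❓❓❓❓❓❓❓❓❓
⬛⬛⬛❓⬛⬛⬛⬛⬛⬛⬛❓❓❓
⬛⬛⬛❓⬛⬛⬛⬛⬛⬛⬛❓❓❓
⬛⬛⬛❓⬛⬜⬜⬜⬜⬛⬛❓❓❓
⬛⬛⬛❓⬛⬜⬜🔴⬜⬛⬛❓❓❓
⬛⬛⬛❓⬛⬜⬜⬜⬜⬜⬜❓❓❓
⬛⬛⬛❓❓⬜⬜⬜⬜⬛⬛❓❓❓
⬛⬛⬛❓❓⬛⬛⬛⬛⬛❓❓❓❓
⬛⬛⬛❓❓❓❓❓❓❓❓❓❓❓
⬛⬛⬛❓❓❓❓❓❓❓❓❓❓❓
⬛⬛⬛❓❓❓❓❓❓❓❓❓❓❓

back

⬛⬛⬛❓❓❓❓❓❓❓❓❓❓❓
⬛⬛⬛❓❓❓❓❓❓❓❓❓❓❓
⬛⬛⬛❓❓❓❓❓❓❓❓❓❓❓
⬛⬛⬛❓⬛⬛⬛⬛⬛⬛⬛❓❓❓
⬛⬛⬛❓⬛⬛⬛⬛⬛⬛⬛❓❓❓
⬛⬛⬛❓⬛⬜⬜⬜⬜⬛⬛❓❓❓
⬛⬛⬛❓⬛⬜⬜⬜⬜⬛⬛❓❓❓
⬛⬛⬛❓⬛⬜⬜🔴⬜⬜⬜❓❓❓
⬛⬛⬛❓❓⬜⬜⬜⬜⬛⬛❓❓❓
⬛⬛⬛❓❓⬛⬛⬛⬛⬛❓❓❓❓
⬛⬛⬛❓❓❓❓❓❓❓❓❓❓❓
⬛⬛⬛❓❓❓❓❓❓❓❓❓❓❓
⬛⬛⬛❓❓❓❓❓❓❓❓❓❓❓
⬛⬛⬛❓❓❓❓❓❓❓❓❓❓❓

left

⬛⬛⬛⬛❓❓❓❓❓❓❓❓❓❓
⬛⬛⬛⬛❓❓❓❓❓❓❓❓❓❓
⬛⬛⬛⬛❓❓❓❓❓❓❓❓❓❓
⬛⬛⬛⬛❓⬛⬛⬛⬛⬛⬛⬛❓❓
⬛⬛⬛⬛❓⬛⬛⬛⬛⬛⬛⬛❓❓
⬛⬛⬛⬛❓⬛⬜⬜⬜⬜⬛⬛❓❓
⬛⬛⬛⬛❓⬛⬜⬜⬜⬜⬛⬛❓❓
⬛⬛⬛⬛❓⬛⬜🔴⬜⬜⬜⬜❓❓
⬛⬛⬛⬛❓⬛⬜⬜⬜⬜⬛⬛❓❓
⬛⬛⬛⬛❓⬛⬛⬛⬛⬛⬛❓❓❓
⬛⬛⬛⬛❓❓❓❓❓❓❓❓❓❓
⬛⬛⬛⬛❓❓❓❓❓❓❓❓❓❓
⬛⬛⬛⬛❓❓❓❓❓❓❓❓❓❓
⬛⬛⬛⬛❓❓❓❓❓❓❓❓❓❓

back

⬛⬛⬛⬛❓❓❓❓❓❓❓❓❓❓
⬛⬛⬛⬛❓❓❓❓❓❓❓❓❓❓
⬛⬛⬛⬛❓⬛⬛⬛⬛⬛⬛⬛❓❓
⬛⬛⬛⬛❓⬛⬛⬛⬛⬛⬛⬛❓❓
⬛⬛⬛⬛❓⬛⬜⬜⬜⬜⬛⬛❓❓
⬛⬛⬛⬛❓⬛⬜⬜⬜⬜⬛⬛❓❓
⬛⬛⬛⬛❓⬛⬜⬜⬜⬜⬜⬜❓❓
⬛⬛⬛⬛❓⬛⬜🔴⬜⬜⬛⬛❓❓
⬛⬛⬛⬛❓⬛⬛⬛⬛⬛⬛❓❓❓
⬛⬛⬛⬛❓⬛⬛⬛⬛⬛❓❓❓❓
⬛⬛⬛⬛❓❓❓❓❓❓❓❓❓❓
⬛⬛⬛⬛❓❓❓❓❓❓❓❓❓❓
⬛⬛⬛⬛❓❓❓❓❓❓❓❓❓❓
⬛⬛⬛⬛❓❓❓❓❓❓❓❓❓❓

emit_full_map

⬛⬛⬛⬛⬛⬛⬛
⬛⬛⬛⬛⬛⬛⬛
⬛⬜⬜⬜⬜⬛⬛
⬛⬜⬜⬜⬜⬛⬛
⬛⬜⬜⬜⬜⬜⬜
⬛⬜🔴⬜⬜⬛⬛
⬛⬛⬛⬛⬛⬛❓
⬛⬛⬛⬛⬛❓❓


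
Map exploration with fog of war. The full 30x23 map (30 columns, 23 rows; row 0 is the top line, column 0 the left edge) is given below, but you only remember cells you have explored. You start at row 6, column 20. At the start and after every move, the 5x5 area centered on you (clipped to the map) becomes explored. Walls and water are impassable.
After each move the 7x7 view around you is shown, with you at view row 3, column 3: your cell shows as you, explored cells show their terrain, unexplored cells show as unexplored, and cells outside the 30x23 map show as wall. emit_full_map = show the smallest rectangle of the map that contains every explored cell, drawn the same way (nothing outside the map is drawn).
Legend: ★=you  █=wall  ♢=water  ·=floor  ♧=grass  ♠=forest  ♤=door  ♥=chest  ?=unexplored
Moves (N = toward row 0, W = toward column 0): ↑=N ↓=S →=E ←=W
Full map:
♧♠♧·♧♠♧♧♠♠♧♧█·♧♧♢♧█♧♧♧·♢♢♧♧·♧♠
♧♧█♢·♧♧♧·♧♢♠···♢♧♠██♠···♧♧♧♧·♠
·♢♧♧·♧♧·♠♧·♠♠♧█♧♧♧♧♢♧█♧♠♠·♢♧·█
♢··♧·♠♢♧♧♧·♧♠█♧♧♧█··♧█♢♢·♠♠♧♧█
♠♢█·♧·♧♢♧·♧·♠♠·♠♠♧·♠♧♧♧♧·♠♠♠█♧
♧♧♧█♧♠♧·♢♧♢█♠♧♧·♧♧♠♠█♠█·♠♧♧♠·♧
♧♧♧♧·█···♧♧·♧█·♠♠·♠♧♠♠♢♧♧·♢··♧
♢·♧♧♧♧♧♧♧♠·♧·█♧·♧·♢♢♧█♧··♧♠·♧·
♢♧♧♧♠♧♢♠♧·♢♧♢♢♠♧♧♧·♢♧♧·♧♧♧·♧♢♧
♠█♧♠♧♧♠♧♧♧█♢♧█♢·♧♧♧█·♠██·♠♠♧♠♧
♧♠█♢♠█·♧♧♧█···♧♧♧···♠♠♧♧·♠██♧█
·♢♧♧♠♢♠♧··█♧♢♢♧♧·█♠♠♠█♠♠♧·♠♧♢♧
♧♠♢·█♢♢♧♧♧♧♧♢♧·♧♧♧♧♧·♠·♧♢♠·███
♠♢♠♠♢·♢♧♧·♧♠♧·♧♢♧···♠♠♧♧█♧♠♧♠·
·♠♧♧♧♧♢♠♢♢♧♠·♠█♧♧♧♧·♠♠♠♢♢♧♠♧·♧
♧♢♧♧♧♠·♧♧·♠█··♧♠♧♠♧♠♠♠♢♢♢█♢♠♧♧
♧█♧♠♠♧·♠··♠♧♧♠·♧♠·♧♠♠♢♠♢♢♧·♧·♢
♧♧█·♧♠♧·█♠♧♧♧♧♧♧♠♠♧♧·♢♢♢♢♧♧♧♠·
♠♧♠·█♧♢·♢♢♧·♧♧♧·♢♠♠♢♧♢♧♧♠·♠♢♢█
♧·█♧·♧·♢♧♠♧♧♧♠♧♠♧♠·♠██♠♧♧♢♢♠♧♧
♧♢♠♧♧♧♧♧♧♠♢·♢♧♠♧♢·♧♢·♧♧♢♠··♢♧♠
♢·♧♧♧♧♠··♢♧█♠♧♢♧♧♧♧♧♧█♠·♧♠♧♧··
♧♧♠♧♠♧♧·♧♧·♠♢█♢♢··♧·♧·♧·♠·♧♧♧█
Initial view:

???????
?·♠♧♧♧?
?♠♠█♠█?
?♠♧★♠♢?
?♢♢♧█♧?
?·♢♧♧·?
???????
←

???????
?♧·♠♧♧♧
?♧♠♠█♠█
?·♠★♠♠♢
?·♢♢♧█♧
?♧·♢♧♧·
???????

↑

???????
?█··♧█?
?♧·♠♧♧♧
?♧♠★█♠█
?·♠♧♠♠♢
?·♢♢♧█♧
?♧·♢♧♧·

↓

?█··♧█?
?♧·♠♧♧♧
?♧♠♠█♠█
?·♠★♠♠♢
?·♢♢♧█♧
?♧·♢♧♧·
???????

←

??█··♧█
?♠♧·♠♧♧
?♧♧♠♠█♠
?♠·★♧♠♠
?♧·♢♢♧█
?♧♧·♢♧♧
???????

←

???█··♧
?♠♠♧·♠♧
?·♧♧♠♠█
?♠♠★♠♧♠
?·♧·♢♢♧
?♧♧♧·♢♧
???????

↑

???????
?♧♧█··♧
?♠♠♧·♠♧
?·♧★♠♠█
?♠♠·♠♧♠
?·♧·♢♢♧
?♧♧♧·♢♧

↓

?♧♧█··♧
?♠♠♧·♠♧
?·♧♧♠♠█
?♠♠★♠♧♠
?·♧·♢♢♧
?♧♧♧·♢♧
???????

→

♧♧█··♧█
♠♠♧·♠♧♧
·♧♧♠♠█♠
♠♠·★♧♠♠
·♧·♢♢♧█
♧♧♧·♢♧♧
???????

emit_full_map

♧♧█··♧█?
♠♠♧·♠♧♧♧
·♧♧♠♠█♠█
♠♠·★♧♠♠♢
·♧·♢♢♧█♧
♧♧♧·♢♧♧·

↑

???????
♧♧█··♧█
♠♠♧·♠♧♧
·♧♧★♠█♠
♠♠·♠♧♠♠
·♧·♢♢♧█
♧♧♧·♢♧♧

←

???????
?♧♧█··♧
?♠♠♧·♠♧
?·♧★♠♠█
?♠♠·♠♧♠
?·♧·♢♢♧
?♧♧♧·♢♧

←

???????
?♧♧♧█··
?·♠♠♧·♠
?♧·★♧♠♠
?·♠♠·♠♧
?♧·♧·♢♢
??♧♧♧·♢

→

???????
♧♧♧█··♧
·♠♠♧·♠♧
♧·♧★♠♠█
·♠♠·♠♧♠
♧·♧·♢♢♧
?♧♧♧·♢♧

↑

???????
?♧♧♧♧♢?
♧♧♧█··♧
·♠♠★·♠♧
♧·♧♧♠♠█
·♠♠·♠♧♠
♧·♧·♢♢♧

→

???????
♧♧♧♧♢♧?
♧♧█··♧█
♠♠♧★♠♧♧
·♧♧♠♠█♠
♠♠·♠♧♠♠
·♧·♢♢♧█

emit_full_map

?♧♧♧♧♢♧??
♧♧♧█··♧█?
·♠♠♧★♠♧♧♧
♧·♧♧♠♠█♠█
·♠♠·♠♧♠♠♢
♧·♧·♢♢♧█♧
?♧♧♧·♢♧♧·

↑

???????
?♧♠██♠?
♧♧♧♧♢♧?
♧♧█★·♧█
♠♠♧·♠♧♧
·♧♧♠♠█♠
♠♠·♠♧♠♠

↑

███████
?♢♧█♧♧?
?♧♠██♠?
♧♧♧★♢♧?
♧♧█··♧█
♠♠♧·♠♧♧
·♧♧♠♠█♠

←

███████
?♧♢♧█♧♧
?♢♧♠██♠
?♧♧★♧♢♧
♧♧♧█··♧
·♠♠♧·♠♧
♧·♧♧♠♠█

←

███████
?♧♧♢♧█♧
?·♢♧♠██
?█♧★♧♧♢
?♧♧♧█··
?·♠♠♧·♠
?♧·♧♧♠♠

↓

?♧♧♢♧█♧
?·♢♧♠██
?█♧♧♧♧♢
?♧♧★█··
?·♠♠♧·♠
?♧·♧♧♠♠
?·♠♠·♠♧

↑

███████
?♧♧♢♧█♧
?·♢♧♠██
?█♧★♧♧♢
?♧♧♧█··
?·♠♠♧·♠
?♧·♧♧♠♠

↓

?♧♧♢♧█♧
?·♢♧♠██
?█♧♧♧♧♢
?♧♧★█··
?·♠♠♧·♠
?♧·♧♧♠♠
?·♠♠·♠♧

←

??♧♧♢♧█
?··♢♧♠█
?♧█♧♧♧♧
?█♧★♧█·
?♠·♠♠♧·
?♧♧·♧♧♠
??·♠♠·♠

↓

?··♢♧♠█
?♧█♧♧♧♧
?█♧♧♧█·
?♠·★♠♧·
?♧♧·♧♧♠
?█·♠♠·♠
??♧·♧·♢

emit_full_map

?♧♧♢♧█♧♧??
··♢♧♠██♠??
♧█♧♧♧♧♢♧??
█♧♧♧█··♧█?
♠·★♠♧·♠♧♧♧
♧♧·♧♧♠♠█♠█
█·♠♠·♠♧♠♠♢
?♧·♧·♢♢♧█♧
??♧♧♧·♢♧♧·

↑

??♧♧♢♧█
?··♢♧♠█
?♧█♧♧♧♧
?█♧★♧█·
?♠·♠♠♧·
?♧♧·♧♧♠
?█·♠♠·♠

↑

███████
?·♧♧♢♧█
?··♢♧♠█
?♧█★♧♧♧
?█♧♧♧█·
?♠·♠♠♧·
?♧♧·♧♧♠

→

███████
·♧♧♢♧█♧
··♢♧♠██
♧█♧★♧♧♢
█♧♧♧█··
♠·♠♠♧·♠
♧♧·♧♧♠♠

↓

·♧♧♢♧█♧
··♢♧♠██
♧█♧♧♧♧♢
█♧♧★█··
♠·♠♠♧·♠
♧♧·♧♧♠♠
█·♠♠·♠♧

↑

███████
·♧♧♢♧█♧
··♢♧♠██
♧█♧★♧♧♢
█♧♧♧█··
♠·♠♠♧·♠
♧♧·♧♧♠♠

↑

███████
███████
·♧♧♢♧█♧
··♢★♠██
♧█♧♧♧♧♢
█♧♧♧█··
♠·♠♠♧·♠

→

███████
███████
♧♧♢♧█♧♧
·♢♧★██♠
█♧♧♧♧♢♧
♧♧♧█··♧
·♠♠♧·♠♧

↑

███████
███████
███████
♧♧♢★█♧♧
·♢♧♠██♠
█♧♧♧♧♢♧
♧♧♧█··♧

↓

███████
███████
♧♧♢♧█♧♧
·♢♧★██♠
█♧♧♧♧♢♧
♧♧♧█··♧
·♠♠♧·♠♧

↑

███████
███████
███████
♧♧♢★█♧♧
·♢♧♠██♠
█♧♧♧♧♢♧
♧♧♧█··♧


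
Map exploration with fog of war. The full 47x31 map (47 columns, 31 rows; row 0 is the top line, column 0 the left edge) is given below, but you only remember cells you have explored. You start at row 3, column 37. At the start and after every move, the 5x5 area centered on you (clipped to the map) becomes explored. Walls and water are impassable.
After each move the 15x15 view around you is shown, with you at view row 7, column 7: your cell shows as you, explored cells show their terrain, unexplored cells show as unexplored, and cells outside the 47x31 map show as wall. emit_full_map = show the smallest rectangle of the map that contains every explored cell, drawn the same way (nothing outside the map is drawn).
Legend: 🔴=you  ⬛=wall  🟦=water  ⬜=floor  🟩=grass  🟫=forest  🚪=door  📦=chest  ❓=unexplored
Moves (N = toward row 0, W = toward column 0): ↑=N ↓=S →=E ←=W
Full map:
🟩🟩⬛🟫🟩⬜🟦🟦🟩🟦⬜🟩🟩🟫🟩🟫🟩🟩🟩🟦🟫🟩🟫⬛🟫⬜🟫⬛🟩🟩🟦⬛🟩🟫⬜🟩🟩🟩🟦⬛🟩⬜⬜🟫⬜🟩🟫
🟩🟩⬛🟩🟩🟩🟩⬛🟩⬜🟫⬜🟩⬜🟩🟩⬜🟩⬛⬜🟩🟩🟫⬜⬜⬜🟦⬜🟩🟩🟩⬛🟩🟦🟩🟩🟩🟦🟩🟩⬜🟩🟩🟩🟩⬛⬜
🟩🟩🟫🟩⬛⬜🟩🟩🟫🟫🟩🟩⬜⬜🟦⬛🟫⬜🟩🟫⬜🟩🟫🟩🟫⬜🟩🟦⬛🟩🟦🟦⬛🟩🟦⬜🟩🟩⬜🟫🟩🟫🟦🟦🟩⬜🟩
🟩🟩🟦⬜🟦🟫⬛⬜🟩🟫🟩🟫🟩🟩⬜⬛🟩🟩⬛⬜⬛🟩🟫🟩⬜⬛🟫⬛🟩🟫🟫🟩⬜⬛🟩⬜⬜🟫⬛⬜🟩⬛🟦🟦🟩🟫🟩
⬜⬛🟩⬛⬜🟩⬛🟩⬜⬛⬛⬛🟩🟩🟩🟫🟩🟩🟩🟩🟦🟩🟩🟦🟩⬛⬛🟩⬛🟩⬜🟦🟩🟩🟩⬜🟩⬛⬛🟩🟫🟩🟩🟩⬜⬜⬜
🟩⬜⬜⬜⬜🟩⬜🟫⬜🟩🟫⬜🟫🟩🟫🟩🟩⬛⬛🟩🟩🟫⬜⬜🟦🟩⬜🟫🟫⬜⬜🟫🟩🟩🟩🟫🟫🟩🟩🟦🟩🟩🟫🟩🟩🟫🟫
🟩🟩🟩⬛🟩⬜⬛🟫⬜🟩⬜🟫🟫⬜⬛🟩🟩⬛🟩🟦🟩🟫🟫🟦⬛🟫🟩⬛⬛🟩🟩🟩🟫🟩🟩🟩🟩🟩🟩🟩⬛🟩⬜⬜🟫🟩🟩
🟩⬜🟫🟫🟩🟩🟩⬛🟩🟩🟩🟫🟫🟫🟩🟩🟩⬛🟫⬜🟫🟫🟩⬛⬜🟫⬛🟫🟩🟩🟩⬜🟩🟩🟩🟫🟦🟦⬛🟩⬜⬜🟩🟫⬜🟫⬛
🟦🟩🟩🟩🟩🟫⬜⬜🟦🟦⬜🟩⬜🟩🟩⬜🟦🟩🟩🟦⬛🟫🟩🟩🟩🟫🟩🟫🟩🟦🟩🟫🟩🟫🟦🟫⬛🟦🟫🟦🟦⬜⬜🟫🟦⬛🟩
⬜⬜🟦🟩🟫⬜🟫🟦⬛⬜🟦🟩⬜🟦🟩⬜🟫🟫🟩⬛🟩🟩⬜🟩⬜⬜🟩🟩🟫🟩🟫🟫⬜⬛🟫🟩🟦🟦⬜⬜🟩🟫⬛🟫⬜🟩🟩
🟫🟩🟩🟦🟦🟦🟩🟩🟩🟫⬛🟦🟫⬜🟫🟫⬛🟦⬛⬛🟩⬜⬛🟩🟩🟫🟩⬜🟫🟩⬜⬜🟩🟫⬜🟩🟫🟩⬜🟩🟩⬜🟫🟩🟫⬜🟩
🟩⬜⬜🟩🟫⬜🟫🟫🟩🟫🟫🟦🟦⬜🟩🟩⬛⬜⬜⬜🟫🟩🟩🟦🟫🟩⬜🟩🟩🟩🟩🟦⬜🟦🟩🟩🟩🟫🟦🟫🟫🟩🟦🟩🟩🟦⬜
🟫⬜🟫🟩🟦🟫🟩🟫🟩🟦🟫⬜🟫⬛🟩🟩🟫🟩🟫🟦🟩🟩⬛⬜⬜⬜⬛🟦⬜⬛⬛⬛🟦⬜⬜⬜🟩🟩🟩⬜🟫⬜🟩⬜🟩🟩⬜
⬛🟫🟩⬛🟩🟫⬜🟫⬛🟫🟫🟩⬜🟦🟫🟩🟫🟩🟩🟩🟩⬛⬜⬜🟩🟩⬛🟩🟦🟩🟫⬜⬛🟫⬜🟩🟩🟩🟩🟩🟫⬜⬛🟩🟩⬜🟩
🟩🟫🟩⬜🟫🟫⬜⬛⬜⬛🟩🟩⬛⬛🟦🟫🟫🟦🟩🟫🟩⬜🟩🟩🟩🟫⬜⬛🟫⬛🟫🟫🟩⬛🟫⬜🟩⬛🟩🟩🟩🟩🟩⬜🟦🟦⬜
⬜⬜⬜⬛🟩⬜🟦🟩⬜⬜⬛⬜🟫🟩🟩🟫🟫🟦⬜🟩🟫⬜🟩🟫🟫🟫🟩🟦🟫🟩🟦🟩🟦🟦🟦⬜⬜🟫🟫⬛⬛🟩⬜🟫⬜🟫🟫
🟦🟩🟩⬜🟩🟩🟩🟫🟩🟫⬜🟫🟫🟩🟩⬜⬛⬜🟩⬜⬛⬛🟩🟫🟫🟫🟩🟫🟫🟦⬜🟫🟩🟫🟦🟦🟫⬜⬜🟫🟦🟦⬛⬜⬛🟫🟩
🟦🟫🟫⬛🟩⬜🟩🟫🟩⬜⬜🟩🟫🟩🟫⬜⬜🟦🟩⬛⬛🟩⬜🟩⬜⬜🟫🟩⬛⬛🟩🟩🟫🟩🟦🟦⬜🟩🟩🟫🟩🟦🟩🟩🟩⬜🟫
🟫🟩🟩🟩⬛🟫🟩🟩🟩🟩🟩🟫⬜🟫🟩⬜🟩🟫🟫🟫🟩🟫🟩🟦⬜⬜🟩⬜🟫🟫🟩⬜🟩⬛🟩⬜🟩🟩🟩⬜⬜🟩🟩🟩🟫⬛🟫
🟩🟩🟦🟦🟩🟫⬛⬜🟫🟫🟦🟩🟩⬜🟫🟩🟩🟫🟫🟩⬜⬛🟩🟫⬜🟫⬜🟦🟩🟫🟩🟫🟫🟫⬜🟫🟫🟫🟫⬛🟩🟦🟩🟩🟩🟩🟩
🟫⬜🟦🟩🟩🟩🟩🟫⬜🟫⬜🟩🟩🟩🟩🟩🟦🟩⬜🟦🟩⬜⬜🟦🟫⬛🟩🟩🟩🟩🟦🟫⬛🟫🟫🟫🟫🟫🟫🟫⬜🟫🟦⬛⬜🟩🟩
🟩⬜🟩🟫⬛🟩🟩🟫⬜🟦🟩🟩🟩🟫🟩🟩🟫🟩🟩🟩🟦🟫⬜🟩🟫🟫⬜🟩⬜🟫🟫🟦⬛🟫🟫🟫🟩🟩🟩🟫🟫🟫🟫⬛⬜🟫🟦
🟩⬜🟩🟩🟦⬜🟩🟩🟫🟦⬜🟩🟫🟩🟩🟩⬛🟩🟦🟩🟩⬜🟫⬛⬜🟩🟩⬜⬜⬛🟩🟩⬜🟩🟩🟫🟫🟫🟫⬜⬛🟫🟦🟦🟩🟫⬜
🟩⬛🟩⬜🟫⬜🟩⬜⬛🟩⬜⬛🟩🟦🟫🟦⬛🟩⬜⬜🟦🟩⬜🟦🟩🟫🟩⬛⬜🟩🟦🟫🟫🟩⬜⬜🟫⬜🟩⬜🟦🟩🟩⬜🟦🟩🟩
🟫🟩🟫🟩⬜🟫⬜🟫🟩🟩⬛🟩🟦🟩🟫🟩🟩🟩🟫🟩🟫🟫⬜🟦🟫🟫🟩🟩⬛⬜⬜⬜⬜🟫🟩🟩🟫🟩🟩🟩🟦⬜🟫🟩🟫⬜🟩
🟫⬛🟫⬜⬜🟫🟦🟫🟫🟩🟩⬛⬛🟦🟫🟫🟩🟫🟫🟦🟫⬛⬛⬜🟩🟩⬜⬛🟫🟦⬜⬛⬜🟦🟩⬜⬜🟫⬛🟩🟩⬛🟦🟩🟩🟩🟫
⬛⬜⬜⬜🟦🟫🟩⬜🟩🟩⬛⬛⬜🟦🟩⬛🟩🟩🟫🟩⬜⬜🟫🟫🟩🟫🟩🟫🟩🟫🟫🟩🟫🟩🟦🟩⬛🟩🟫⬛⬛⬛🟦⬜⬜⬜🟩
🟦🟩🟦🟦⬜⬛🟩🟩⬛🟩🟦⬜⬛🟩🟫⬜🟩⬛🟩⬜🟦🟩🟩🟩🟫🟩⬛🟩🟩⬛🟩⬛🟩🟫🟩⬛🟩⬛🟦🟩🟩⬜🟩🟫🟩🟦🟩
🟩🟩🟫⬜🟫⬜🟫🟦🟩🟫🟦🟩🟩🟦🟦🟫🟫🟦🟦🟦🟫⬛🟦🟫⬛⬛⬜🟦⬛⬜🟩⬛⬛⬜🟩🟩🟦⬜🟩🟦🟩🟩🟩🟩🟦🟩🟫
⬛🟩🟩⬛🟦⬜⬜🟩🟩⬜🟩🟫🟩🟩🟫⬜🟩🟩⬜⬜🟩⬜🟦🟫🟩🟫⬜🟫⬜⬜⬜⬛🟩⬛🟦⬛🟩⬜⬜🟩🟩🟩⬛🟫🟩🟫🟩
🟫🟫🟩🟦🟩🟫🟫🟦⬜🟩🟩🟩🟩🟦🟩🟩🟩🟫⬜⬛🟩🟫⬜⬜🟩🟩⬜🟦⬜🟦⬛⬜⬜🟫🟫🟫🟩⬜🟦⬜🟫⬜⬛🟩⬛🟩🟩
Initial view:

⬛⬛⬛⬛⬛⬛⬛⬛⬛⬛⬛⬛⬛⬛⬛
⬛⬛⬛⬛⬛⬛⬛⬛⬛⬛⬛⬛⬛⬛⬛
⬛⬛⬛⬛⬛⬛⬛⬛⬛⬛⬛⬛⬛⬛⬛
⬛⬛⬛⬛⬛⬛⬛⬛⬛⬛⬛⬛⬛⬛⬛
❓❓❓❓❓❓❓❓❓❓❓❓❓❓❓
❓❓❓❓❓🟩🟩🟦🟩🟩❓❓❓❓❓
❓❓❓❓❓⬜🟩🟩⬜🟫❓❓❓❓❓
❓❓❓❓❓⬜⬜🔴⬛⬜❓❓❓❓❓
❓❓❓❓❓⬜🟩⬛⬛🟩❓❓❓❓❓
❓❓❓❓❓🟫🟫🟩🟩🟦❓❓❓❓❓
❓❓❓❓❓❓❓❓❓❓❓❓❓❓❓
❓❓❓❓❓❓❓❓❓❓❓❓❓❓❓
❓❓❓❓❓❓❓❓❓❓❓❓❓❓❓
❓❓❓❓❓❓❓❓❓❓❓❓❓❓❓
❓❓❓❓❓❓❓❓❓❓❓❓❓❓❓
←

⬛⬛⬛⬛⬛⬛⬛⬛⬛⬛⬛⬛⬛⬛⬛
⬛⬛⬛⬛⬛⬛⬛⬛⬛⬛⬛⬛⬛⬛⬛
⬛⬛⬛⬛⬛⬛⬛⬛⬛⬛⬛⬛⬛⬛⬛
⬛⬛⬛⬛⬛⬛⬛⬛⬛⬛⬛⬛⬛⬛⬛
❓❓❓❓❓❓❓❓❓❓❓❓❓❓❓
❓❓❓❓❓🟩🟩🟩🟦🟩🟩❓❓❓❓
❓❓❓❓❓🟦⬜🟩🟩⬜🟫❓❓❓❓
❓❓❓❓❓🟩⬜🔴🟫⬛⬜❓❓❓❓
❓❓❓❓❓🟩⬜🟩⬛⬛🟩❓❓❓❓
❓❓❓❓❓🟩🟫🟫🟩🟩🟦❓❓❓❓
❓❓❓❓❓❓❓❓❓❓❓❓❓❓❓
❓❓❓❓❓❓❓❓❓❓❓❓❓❓❓
❓❓❓❓❓❓❓❓❓❓❓❓❓❓❓
❓❓❓❓❓❓❓❓❓❓❓❓❓❓❓
❓❓❓❓❓❓❓❓❓❓❓❓❓❓❓

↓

⬛⬛⬛⬛⬛⬛⬛⬛⬛⬛⬛⬛⬛⬛⬛
⬛⬛⬛⬛⬛⬛⬛⬛⬛⬛⬛⬛⬛⬛⬛
⬛⬛⬛⬛⬛⬛⬛⬛⬛⬛⬛⬛⬛⬛⬛
❓❓❓❓❓❓❓❓❓❓❓❓❓❓❓
❓❓❓❓❓🟩🟩🟩🟦🟩🟩❓❓❓❓
❓❓❓❓❓🟦⬜🟩🟩⬜🟫❓❓❓❓
❓❓❓❓❓🟩⬜⬜🟫⬛⬜❓❓❓❓
❓❓❓❓❓🟩⬜🔴⬛⬛🟩❓❓❓❓
❓❓❓❓❓🟩🟫🟫🟩🟩🟦❓❓❓❓
❓❓❓❓❓🟩🟩🟩🟩🟩❓❓❓❓❓
❓❓❓❓❓❓❓❓❓❓❓❓❓❓❓
❓❓❓❓❓❓❓❓❓❓❓❓❓❓❓
❓❓❓❓❓❓❓❓❓❓❓❓❓❓❓
❓❓❓❓❓❓❓❓❓❓❓❓❓❓❓
❓❓❓❓❓❓❓❓❓❓❓❓❓❓❓

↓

⬛⬛⬛⬛⬛⬛⬛⬛⬛⬛⬛⬛⬛⬛⬛
⬛⬛⬛⬛⬛⬛⬛⬛⬛⬛⬛⬛⬛⬛⬛
❓❓❓❓❓❓❓❓❓❓❓❓❓❓❓
❓❓❓❓❓🟩🟩🟩🟦🟩🟩❓❓❓❓
❓❓❓❓❓🟦⬜🟩🟩⬜🟫❓❓❓❓
❓❓❓❓❓🟩⬜⬜🟫⬛⬜❓❓❓❓
❓❓❓❓❓🟩⬜🟩⬛⬛🟩❓❓❓❓
❓❓❓❓❓🟩🟫🔴🟩🟩🟦❓❓❓❓
❓❓❓❓❓🟩🟩🟩🟩🟩❓❓❓❓❓
❓❓❓❓❓🟩🟫🟦🟦⬛❓❓❓❓❓
❓❓❓❓❓❓❓❓❓❓❓❓❓❓❓
❓❓❓❓❓❓❓❓❓❓❓❓❓❓❓
❓❓❓❓❓❓❓❓❓❓❓❓❓❓❓
❓❓❓❓❓❓❓❓❓❓❓❓❓❓❓
❓❓❓❓❓❓❓❓❓❓❓❓❓❓❓

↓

⬛⬛⬛⬛⬛⬛⬛⬛⬛⬛⬛⬛⬛⬛⬛
❓❓❓❓❓❓❓❓❓❓❓❓❓❓❓
❓❓❓❓❓🟩🟩🟩🟦🟩🟩❓❓❓❓
❓❓❓❓❓🟦⬜🟩🟩⬜🟫❓❓❓❓
❓❓❓❓❓🟩⬜⬜🟫⬛⬜❓❓❓❓
❓❓❓❓❓🟩⬜🟩⬛⬛🟩❓❓❓❓
❓❓❓❓❓🟩🟫🟫🟩🟩🟦❓❓❓❓
❓❓❓❓❓🟩🟩🔴🟩🟩❓❓❓❓❓
❓❓❓❓❓🟩🟫🟦🟦⬛❓❓❓❓❓
❓❓❓❓❓🟦🟫⬛🟦🟫❓❓❓❓❓
❓❓❓❓❓❓❓❓❓❓❓❓❓❓❓
❓❓❓❓❓❓❓❓❓❓❓❓❓❓❓
❓❓❓❓❓❓❓❓❓❓❓❓❓❓❓
❓❓❓❓❓❓❓❓❓❓❓❓❓❓❓
❓❓❓❓❓❓❓❓❓❓❓❓❓❓❓

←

⬛⬛⬛⬛⬛⬛⬛⬛⬛⬛⬛⬛⬛⬛⬛
❓❓❓❓❓❓❓❓❓❓❓❓❓❓❓
❓❓❓❓❓❓🟩🟩🟩🟦🟩🟩❓❓❓
❓❓❓❓❓❓🟦⬜🟩🟩⬜🟫❓❓❓
❓❓❓❓❓❓🟩⬜⬜🟫⬛⬜❓❓❓
❓❓❓❓❓🟩🟩⬜🟩⬛⬛🟩❓❓❓
❓❓❓❓❓🟩🟩🟫🟫🟩🟩🟦❓❓❓
❓❓❓❓❓🟩🟩🔴🟩🟩🟩❓❓❓❓
❓❓❓❓❓🟩🟩🟫🟦🟦⬛❓❓❓❓
❓❓❓❓❓🟫🟦🟫⬛🟦🟫❓❓❓❓
❓❓❓❓❓❓❓❓❓❓❓❓❓❓❓
❓❓❓❓❓❓❓❓❓❓❓❓❓❓❓
❓❓❓❓❓❓❓❓❓❓❓❓❓❓❓
❓❓❓❓❓❓❓❓❓❓❓❓❓❓❓
❓❓❓❓❓❓❓❓❓❓❓❓❓❓❓

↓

❓❓❓❓❓❓❓❓❓❓❓❓❓❓❓
❓❓❓❓❓❓🟩🟩🟩🟦🟩🟩❓❓❓
❓❓❓❓❓❓🟦⬜🟩🟩⬜🟫❓❓❓
❓❓❓❓❓❓🟩⬜⬜🟫⬛⬜❓❓❓
❓❓❓❓❓🟩🟩⬜🟩⬛⬛🟩❓❓❓
❓❓❓❓❓🟩🟩🟫🟫🟩🟩🟦❓❓❓
❓❓❓❓❓🟩🟩🟩🟩🟩🟩❓❓❓❓
❓❓❓❓❓🟩🟩🔴🟦🟦⬛❓❓❓❓
❓❓❓❓❓🟫🟦🟫⬛🟦🟫❓❓❓❓
❓❓❓❓❓⬛🟫🟩🟦🟦❓❓❓❓❓
❓❓❓❓❓❓❓❓❓❓❓❓❓❓❓
❓❓❓❓❓❓❓❓❓❓❓❓❓❓❓
❓❓❓❓❓❓❓❓❓❓❓❓❓❓❓
❓❓❓❓❓❓❓❓❓❓❓❓❓❓❓
❓❓❓❓❓❓❓❓❓❓❓❓❓❓❓

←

❓❓❓❓❓❓❓❓❓❓❓❓❓❓❓
❓❓❓❓❓❓❓🟩🟩🟩🟦🟩🟩❓❓
❓❓❓❓❓❓❓🟦⬜🟩🟩⬜🟫❓❓
❓❓❓❓❓❓❓🟩⬜⬜🟫⬛⬜❓❓
❓❓❓❓❓❓🟩🟩⬜🟩⬛⬛🟩❓❓
❓❓❓❓❓🟩🟩🟩🟫🟫🟩🟩🟦❓❓
❓❓❓❓❓🟫🟩🟩🟩🟩🟩🟩❓❓❓
❓❓❓❓❓🟩🟩🔴🟫🟦🟦⬛❓❓❓
❓❓❓❓❓🟩🟫🟦🟫⬛🟦🟫❓❓❓
❓❓❓❓❓⬜⬛🟫🟩🟦🟦❓❓❓❓
❓❓❓❓❓❓❓❓❓❓❓❓❓❓❓
❓❓❓❓❓❓❓❓❓❓❓❓❓❓❓
❓❓❓❓❓❓❓❓❓❓❓❓❓❓❓
❓❓❓❓❓❓❓❓❓❓❓❓❓❓❓
❓❓❓❓❓❓❓❓❓❓❓❓❓❓❓

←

❓❓❓❓❓❓❓❓❓❓❓❓❓❓❓
❓❓❓❓❓❓❓❓🟩🟩🟩🟦🟩🟩❓
❓❓❓❓❓❓❓❓🟦⬜🟩🟩⬜🟫❓
❓❓❓❓❓❓❓❓🟩⬜⬜🟫⬛⬜❓
❓❓❓❓❓❓❓🟩🟩⬜🟩⬛⬛🟩❓
❓❓❓❓❓🟫🟩🟩🟩🟫🟫🟩🟩🟦❓
❓❓❓❓❓🟩🟫🟩🟩🟩🟩🟩🟩❓❓
❓❓❓❓❓⬜🟩🔴🟩🟫🟦🟦⬛❓❓
❓❓❓❓❓🟫🟩🟫🟦🟫⬛🟦🟫❓❓
❓❓❓❓❓🟫⬜⬛🟫🟩🟦🟦❓❓❓
❓❓❓❓❓❓❓❓❓❓❓❓❓❓❓
❓❓❓❓❓❓❓❓❓❓❓❓❓❓❓
❓❓❓❓❓❓❓❓❓❓❓❓❓❓❓
❓❓❓❓❓❓❓❓❓❓❓❓❓❓❓
❓❓❓❓❓❓❓❓❓❓❓❓❓❓❓

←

❓❓❓❓❓❓❓❓❓❓❓❓❓❓❓
❓❓❓❓❓❓❓❓❓🟩🟩🟩🟦🟩🟩
❓❓❓❓❓❓❓❓❓🟦⬜🟩🟩⬜🟫
❓❓❓❓❓❓❓❓❓🟩⬜⬜🟫⬛⬜
❓❓❓❓❓❓❓❓🟩🟩⬜🟩⬛⬛🟩
❓❓❓❓❓⬜🟫🟩🟩🟩🟫🟫🟩🟩🟦
❓❓❓❓❓🟩🟩🟫🟩🟩🟩🟩🟩🟩❓
❓❓❓❓❓🟩⬜🔴🟩🟩🟫🟦🟦⬛❓
❓❓❓❓❓🟩🟫🟩🟫🟦🟫⬛🟦🟫❓
❓❓❓❓❓🟫🟫⬜⬛🟫🟩🟦🟦❓❓
❓❓❓❓❓❓❓❓❓❓❓❓❓❓❓
❓❓❓❓❓❓❓❓❓❓❓❓❓❓❓
❓❓❓❓❓❓❓❓❓❓❓❓❓❓❓
❓❓❓❓❓❓❓❓❓❓❓❓❓❓❓
❓❓❓❓❓❓❓❓❓❓❓❓❓❓❓

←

❓❓❓❓❓❓❓❓❓❓❓❓❓❓❓
❓❓❓❓❓❓❓❓❓❓🟩🟩🟩🟦🟩
❓❓❓❓❓❓❓❓❓❓🟦⬜🟩🟩⬜
❓❓❓❓❓❓❓❓❓❓🟩⬜⬜🟫⬛
❓❓❓❓❓❓❓❓❓🟩🟩⬜🟩⬛⬛
❓❓❓❓❓⬜⬜🟫🟩🟩🟩🟫🟫🟩🟩
❓❓❓❓❓🟩🟩🟩🟫🟩🟩🟩🟩🟩🟩
❓❓❓❓❓🟩🟩🔴🟩🟩🟩🟫🟦🟦⬛
❓❓❓❓❓🟦🟩🟫🟩🟫🟦🟫⬛🟦🟫
❓❓❓❓❓🟩🟫🟫⬜⬛🟫🟩🟦🟦❓
❓❓❓❓❓❓❓❓❓❓❓❓❓❓❓
❓❓❓❓❓❓❓❓❓❓❓❓❓❓❓
❓❓❓❓❓❓❓❓❓❓❓❓❓❓❓
❓❓❓❓❓❓❓❓❓❓❓❓❓❓❓
❓❓❓❓❓❓❓❓❓❓❓❓❓❓❓

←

❓❓❓❓❓❓❓❓❓❓❓❓❓❓❓
❓❓❓❓❓❓❓❓❓❓❓🟩🟩🟩🟦
❓❓❓❓❓❓❓❓❓❓❓🟦⬜🟩🟩
❓❓❓❓❓❓❓❓❓❓❓🟩⬜⬜🟫
❓❓❓❓❓❓❓❓❓❓🟩🟩⬜🟩⬛
❓❓❓❓❓🟫⬜⬜🟫🟩🟩🟩🟫🟫🟩
❓❓❓❓❓⬛🟩🟩🟩🟫🟩🟩🟩🟩🟩
❓❓❓❓❓🟩🟩🔴⬜🟩🟩🟩🟫🟦🟦
❓❓❓❓❓🟩🟦🟩🟫🟩🟫🟦🟫⬛🟦
❓❓❓❓❓🟫🟩🟫🟫⬜⬛🟫🟩🟦🟦
❓❓❓❓❓❓❓❓❓❓❓❓❓❓❓
❓❓❓❓❓❓❓❓❓❓❓❓❓❓❓
❓❓❓❓❓❓❓❓❓❓❓❓❓❓❓
❓❓❓❓❓❓❓❓❓❓❓❓❓❓❓
❓❓❓❓❓❓❓❓❓❓❓❓❓❓❓

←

❓❓❓❓❓❓❓❓❓❓❓❓❓❓❓
❓❓❓❓❓❓❓❓❓❓❓❓🟩🟩🟩
❓❓❓❓❓❓❓❓❓❓❓❓🟦⬜🟩
❓❓❓❓❓❓❓❓❓❓❓❓🟩⬜⬜
❓❓❓❓❓❓❓❓❓❓❓🟩🟩⬜🟩
❓❓❓❓❓🟫🟫⬜⬜🟫🟩🟩🟩🟫🟫
❓❓❓❓❓⬛⬛🟩🟩🟩🟫🟩🟩🟩🟩
❓❓❓❓❓🟫🟩🔴🟩⬜🟩🟩🟩🟫🟦
❓❓❓❓❓🟫🟩🟦🟩🟫🟩🟫🟦🟫⬛
❓❓❓❓❓🟩🟫🟩🟫🟫⬜⬛🟫🟩🟦
❓❓❓❓❓❓❓❓❓❓❓❓❓❓❓
❓❓❓❓❓❓❓❓❓❓❓❓❓❓❓
❓❓❓❓❓❓❓❓❓❓❓❓❓❓❓
❓❓❓❓❓❓❓❓❓❓❓❓❓❓❓
❓❓❓❓❓❓❓❓❓❓❓❓❓❓❓

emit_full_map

❓❓❓❓❓❓❓🟩🟩🟩🟦🟩🟩
❓❓❓❓❓❓❓🟦⬜🟩🟩⬜🟫
❓❓❓❓❓❓❓🟩⬜⬜🟫⬛⬜
❓❓❓❓❓❓🟩🟩⬜🟩⬛⬛🟩
🟫🟫⬜⬜🟫🟩🟩🟩🟫🟫🟩🟩🟦
⬛⬛🟩🟩🟩🟫🟩🟩🟩🟩🟩🟩❓
🟫🟩🔴🟩⬜🟩🟩🟩🟫🟦🟦⬛❓
🟫🟩🟦🟩🟫🟩🟫🟦🟫⬛🟦🟫❓
🟩🟫🟩🟫🟫⬜⬛🟫🟩🟦🟦❓❓

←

❓❓❓❓❓❓❓❓❓❓❓❓❓❓❓
❓❓❓❓❓❓❓❓❓❓❓❓❓🟩🟩
❓❓❓❓❓❓❓❓❓❓❓❓❓🟦⬜
❓❓❓❓❓❓❓❓❓❓❓❓❓🟩⬜
❓❓❓❓❓❓❓❓❓❓❓❓🟩🟩⬜
❓❓❓❓❓⬜🟫🟫⬜⬜🟫🟩🟩🟩🟫
❓❓❓❓❓🟩⬛⬛🟩🟩🟩🟫🟩🟩🟩
❓❓❓❓❓⬛🟫🔴🟩🟩⬜🟩🟩🟩🟫
❓❓❓❓❓🟩🟫🟩🟦🟩🟫🟩🟫🟦🟫
❓❓❓❓❓🟩🟩🟫🟩🟫🟫⬜⬛🟫🟩
❓❓❓❓❓❓❓❓❓❓❓❓❓❓❓
❓❓❓❓❓❓❓❓❓❓❓❓❓❓❓
❓❓❓❓❓❓❓❓❓❓❓❓❓❓❓
❓❓❓❓❓❓❓❓❓❓❓❓❓❓❓
❓❓❓❓❓❓❓❓❓❓❓❓❓❓❓

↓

❓❓❓❓❓❓❓❓❓❓❓❓❓🟩🟩
❓❓❓❓❓❓❓❓❓❓❓❓❓🟦⬜
❓❓❓❓❓❓❓❓❓❓❓❓❓🟩⬜
❓❓❓❓❓❓❓❓❓❓❓❓🟩🟩⬜
❓❓❓❓❓⬜🟫🟫⬜⬜🟫🟩🟩🟩🟫
❓❓❓❓❓🟩⬛⬛🟩🟩🟩🟫🟩🟩🟩
❓❓❓❓❓⬛🟫🟩🟩🟩⬜🟩🟩🟩🟫
❓❓❓❓❓🟩🟫🔴🟦🟩🟫🟩🟫🟦🟫
❓❓❓❓❓🟩🟩🟫🟩🟫🟫⬜⬛🟫🟩
❓❓❓❓❓🟩⬜🟫🟩⬜❓❓❓❓❓
❓❓❓❓❓❓❓❓❓❓❓❓❓❓❓
❓❓❓❓❓❓❓❓❓❓❓❓❓❓❓
❓❓❓❓❓❓❓❓❓❓❓❓❓❓❓
❓❓❓❓❓❓❓❓❓❓❓❓❓❓❓
❓❓❓❓❓❓❓❓❓❓❓❓❓❓❓

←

❓❓❓❓❓❓❓❓❓❓❓❓❓❓🟩
❓❓❓❓❓❓❓❓❓❓❓❓❓❓🟦
❓❓❓❓❓❓❓❓❓❓❓❓❓❓🟩
❓❓❓❓❓❓❓❓❓❓❓❓❓🟩🟩
❓❓❓❓❓❓⬜🟫🟫⬜⬜🟫🟩🟩🟩
❓❓❓❓❓🟫🟩⬛⬛🟩🟩🟩🟫🟩🟩
❓❓❓❓❓🟫⬛🟫🟩🟩🟩⬜🟩🟩🟩
❓❓❓❓❓🟫🟩🔴🟩🟦🟩🟫🟩🟫🟦
❓❓❓❓❓⬜🟩🟩🟫🟩🟫🟫⬜⬛🟫
❓❓❓❓❓🟫🟩⬜🟫🟩⬜❓❓❓❓
❓❓❓❓❓❓❓❓❓❓❓❓❓❓❓
❓❓❓❓❓❓❓❓❓❓❓❓❓❓❓
❓❓❓❓❓❓❓❓❓❓❓❓❓❓❓
❓❓❓❓❓❓❓❓❓❓❓❓❓❓❓
❓❓❓❓❓❓❓❓❓❓❓❓❓❓❓

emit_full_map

❓❓❓❓❓❓❓❓❓🟩🟩🟩🟦🟩🟩
❓❓❓❓❓❓❓❓❓🟦⬜🟩🟩⬜🟫
❓❓❓❓❓❓❓❓❓🟩⬜⬜🟫⬛⬜
❓❓❓❓❓❓❓❓🟩🟩⬜🟩⬛⬛🟩
❓⬜🟫🟫⬜⬜🟫🟩🟩🟩🟫🟫🟩🟩🟦
🟫🟩⬛⬛🟩🟩🟩🟫🟩🟩🟩🟩🟩🟩❓
🟫⬛🟫🟩🟩🟩⬜🟩🟩🟩🟫🟦🟦⬛❓
🟫🟩🔴🟩🟦🟩🟫🟩🟫🟦🟫⬛🟦🟫❓
⬜🟩🟩🟫🟩🟫🟫⬜⬛🟫🟩🟦🟦❓❓
🟫🟩⬜🟫🟩⬜❓❓❓❓❓❓❓❓❓
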